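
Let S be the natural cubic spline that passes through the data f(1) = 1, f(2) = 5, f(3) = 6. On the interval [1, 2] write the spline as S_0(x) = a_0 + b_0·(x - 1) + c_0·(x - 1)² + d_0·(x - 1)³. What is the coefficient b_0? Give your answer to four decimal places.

4.7500

With σ_i denoting the second derivative at x_i, h_i = 1, 1, and Δ_i = (y_(i+1) − y_i)/h_i = 4, 1:
  1·σ_0 + 4·σ_1 + 1·σ_2 = 6(Δ_1 - Δ_0) = -18
Natural end conditions: σ_0 = σ_2 = 0.
Solving the tridiagonal system: σ_0 = 0, σ_1 = -9/2, σ_2 = 0.
On [1, 2], with S_0(x) = a_0 + b_0·(x - 1) + c_0·(x - 1)² + d_0·(x - 1)³: c_0 = σ_0/2 = 0, d_0 = (σ_1 - σ_0)/(6h_0) = -3/4, b_0 = Δ_0 - h_0(2σ_0 + σ_1)/6 = 19/4.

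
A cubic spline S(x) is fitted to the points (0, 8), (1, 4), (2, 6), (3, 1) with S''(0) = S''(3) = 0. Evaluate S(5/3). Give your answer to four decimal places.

With M_i denoting the second derivative at x_i, h_i = 1, 1, 1, and Δ_i = (y_(i+1) − y_i)/h_i = -4, 2, -5:
  1·M_0 + 4·M_1 + 1·M_2 = 6(Δ_1 - Δ_0) = 36
  1·M_1 + 4·M_2 + 1·M_3 = 6(Δ_2 - Δ_1) = -42
Natural end conditions: M_0 = M_3 = 0.
Forward elimination and back-substitution give M_0 = 0, M_1 = 62/5, M_2 = -68/5, M_3 = 0.
On [1, 2], S(x) = 4 + 2/15·(x - 1) + 31/5·(x - 1)² - 13/3·(x - 1)³.
With (x - 1) = 2/3: S(5/3) = 2252/405.

5.5605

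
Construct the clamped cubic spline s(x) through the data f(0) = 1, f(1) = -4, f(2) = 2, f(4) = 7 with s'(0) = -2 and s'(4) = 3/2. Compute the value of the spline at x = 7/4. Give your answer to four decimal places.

Write M_i for s''(x_i). With h_i = 1, 1, 2 and divided differences Δ_i = -5, 6, 5/2, the continuity of s' gives the tridiagonal system
  1·M_0 + 4·M_1 + 1·M_2 = 6(Δ_1 - Δ_0) = 66
  1·M_1 + 6·M_2 + 2·M_3 = 6(Δ_2 - Δ_1) = -21
Clamped end conditions give two more equations: 2h_0·M_0 + h_0·M_1 = 6(Δ_0 - s'(0)) = -18 and h_2·M_2 + 2h_2·M_3 = 6(s'(4) - Δ_2) = -6.
Solving: M_0 = -230/11, M_1 = 262/11, M_2 = -92/11, M_3 = 59/22.
On [1, 2], s(x) = -4 - 6/11·(x - 1) + 131/11·(x - 1)² - 59/11·(x - 1)³.
With (x - 1) = 3/4: s(7/4) = 19/704.

0.0270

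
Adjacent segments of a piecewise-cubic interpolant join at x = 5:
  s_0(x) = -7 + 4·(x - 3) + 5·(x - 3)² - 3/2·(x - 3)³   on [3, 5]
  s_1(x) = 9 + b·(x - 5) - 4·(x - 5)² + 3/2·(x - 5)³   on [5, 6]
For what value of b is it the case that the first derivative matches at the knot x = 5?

s_0'(x) = 4 + 10·(x - 3) - 9/2·(x - 3)², so s_0'(5) = 6. On the right, s_1'(5) = b, so b = 6.

6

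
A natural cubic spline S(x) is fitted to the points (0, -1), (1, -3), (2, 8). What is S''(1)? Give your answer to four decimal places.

Put M_i = S'' at the i-th knot. Here h = (1, 1) and Δ = (-2, 11), so the interior equations h_(i-1)·M_(i-1) + 2(h_(i-1)+h_i)·M_i + h_i·M_(i+1) = 6(Δ_i − Δ_(i-1)) read
  1·M_0 + 4·M_1 + 1·M_2 = 6(Δ_1 - Δ_0) = 78
Natural end conditions: M_0 = M_2 = 0.
Hence M_0 = 0, M_1 = 39/2, M_2 = 0.

19.5000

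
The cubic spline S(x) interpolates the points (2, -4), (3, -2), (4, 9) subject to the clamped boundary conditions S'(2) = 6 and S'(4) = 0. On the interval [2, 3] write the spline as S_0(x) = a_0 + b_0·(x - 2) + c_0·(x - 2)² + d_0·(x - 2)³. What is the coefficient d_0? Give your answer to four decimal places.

With m_i denoting the second derivative at x_i, h_i = 1, 1, and Δ_i = (y_(i+1) − y_i)/h_i = 2, 11:
  1·m_0 + 4·m_1 + 1·m_2 = 6(Δ_1 - Δ_0) = 54
Clamped end conditions give two more equations: 2h_0·m_0 + h_0·m_1 = 6(Δ_0 - S'(2)) = -24 and h_1·m_1 + 2h_1·m_2 = 6(S'(4) - Δ_1) = -66.
Hence m_0 = -57/2, m_1 = 33, m_2 = -99/2.
On [2, 3], with S_0(x) = a_0 + b_0·(x - 2) + c_0·(x - 2)² + d_0·(x - 2)³: c_0 = m_0/2 = -57/4, d_0 = (m_1 - m_0)/(6h_0) = 41/4, b_0 = Δ_0 - h_0(2m_0 + m_1)/6 = 6.

10.2500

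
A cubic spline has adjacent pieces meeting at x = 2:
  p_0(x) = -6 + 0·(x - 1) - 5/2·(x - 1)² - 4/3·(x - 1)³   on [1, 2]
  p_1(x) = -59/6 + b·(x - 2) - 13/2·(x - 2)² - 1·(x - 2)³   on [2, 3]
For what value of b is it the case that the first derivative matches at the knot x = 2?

p_0'(x) = 0 - 5·(x - 1) - 4·(x - 1)², so p_0'(2) = -9. On the right, p_1'(2) = b, so b = -9.

-9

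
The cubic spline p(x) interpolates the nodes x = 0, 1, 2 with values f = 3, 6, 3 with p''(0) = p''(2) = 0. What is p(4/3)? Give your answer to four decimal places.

With M_i denoting the second derivative at x_i, h_i = 1, 1, and Δ_i = (y_(i+1) − y_i)/h_i = 3, -3:
  1·M_0 + 4·M_1 + 1·M_2 = 6(Δ_1 - Δ_0) = -36
Natural end conditions: M_0 = M_2 = 0.
Forward elimination and back-substitution give M_0 = 0, M_1 = -9, M_2 = 0.
On [1, 2], p(x) = 6 + 0·(x - 1) - 9/2·(x - 1)² + 3/2·(x - 1)³.
With (x - 1) = 1/3: p(4/3) = 50/9.

5.5556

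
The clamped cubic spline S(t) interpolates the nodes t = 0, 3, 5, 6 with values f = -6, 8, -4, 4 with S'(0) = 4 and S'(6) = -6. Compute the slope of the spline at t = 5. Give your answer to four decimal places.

7.9649

Put M_i = S'' at the i-th knot. Here h = (3, 2, 1) and Δ = (14/3, -6, 8), so the interior equations h_(i-1)·M_(i-1) + 2(h_(i-1)+h_i)·M_i + h_i·M_(i+1) = 6(Δ_i − Δ_(i-1)) read
  3·M_0 + 10·M_1 + 2·M_2 = 6(Δ_1 - Δ_0) = -64
  2·M_1 + 6·M_2 + 1·M_3 = 6(Δ_2 - Δ_1) = 84
Clamped end conditions give two more equations: 2h_0·M_0 + h_0·M_1 = 6(Δ_0 - S'(0)) = 4 and h_2·M_2 + 2h_2·M_3 = 6(S'(6) - Δ_2) = -84.
Forward elimination and back-substitution give M_0 = 448/57, M_1 = -820/57, M_2 = 1604/57, M_3 = -3196/57.
On [5, 6], S'(t) = b_2 + 2c_2·(t - 5) + 3d_2·(t - 5)² with b_2 = Δ_2 - h_2(2M_2 + M_3)/6 = 454/57, c_2 = M_2/2 = 802/57, d_2 = (M_3 - M_2)/(6h_2) = -800/57. So S'(5) = 454/57.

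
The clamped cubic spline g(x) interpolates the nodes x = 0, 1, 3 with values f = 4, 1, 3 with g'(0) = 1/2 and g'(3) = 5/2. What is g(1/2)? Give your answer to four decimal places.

2.9479

With M_i denoting the second derivative at x_i, h_i = 1, 2, and Δ_i = (y_(i+1) − y_i)/h_i = -3, 1:
  1·M_0 + 6·M_1 + 2·M_2 = 6(Δ_1 - Δ_0) = 24
Clamped end conditions give two more equations: 2h_0·M_0 + h_0·M_1 = 6(Δ_0 - g'(0)) = -21 and h_1·M_1 + 2h_1·M_2 = 6(g'(3) - Δ_1) = 9.
Solving: M_0 = -83/6, M_1 = 20/3, M_2 = -13/12.
On [0, 1], g(x) = 4 + 1/2·x - 83/12·x² + 41/12·x³.
With x = 1/2: g(1/2) = 283/96.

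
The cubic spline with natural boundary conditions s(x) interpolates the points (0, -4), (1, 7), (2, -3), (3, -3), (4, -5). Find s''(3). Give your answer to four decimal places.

-9.7500

Put M_i = s'' at the i-th knot. Here h = (1, 1, 1, 1) and Δ = (11, -10, 0, -2), so the interior equations h_(i-1)·M_(i-1) + 2(h_(i-1)+h_i)·M_i + h_i·M_(i+1) = 6(Δ_i − Δ_(i-1)) read
  1·M_0 + 4·M_1 + 1·M_2 = 6(Δ_1 - Δ_0) = -126
  1·M_1 + 4·M_2 + 1·M_3 = 6(Δ_2 - Δ_1) = 60
  1·M_2 + 4·M_3 + 1·M_4 = 6(Δ_3 - Δ_2) = -12
Natural end conditions: M_0 = M_4 = 0.
Hence M_0 = 0, M_1 = -153/4, M_2 = 27, M_3 = -39/4, M_4 = 0.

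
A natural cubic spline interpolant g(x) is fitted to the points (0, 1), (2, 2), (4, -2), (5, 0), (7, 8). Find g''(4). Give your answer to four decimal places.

Put M_i = g'' at the i-th knot. Here h = (2, 2, 1, 2) and Δ = (1/2, -2, 2, 4), so the interior equations h_(i-1)·M_(i-1) + 2(h_(i-1)+h_i)·M_i + h_i·M_(i+1) = 6(Δ_i − Δ_(i-1)) read
  2·M_0 + 8·M_1 + 2·M_2 = 6(Δ_1 - Δ_0) = -15
  2·M_1 + 6·M_2 + 1·M_3 = 6(Δ_2 - Δ_1) = 24
  1·M_2 + 6·M_3 + 2·M_4 = 6(Δ_3 - Δ_2) = 12
Natural end conditions: M_0 = M_4 = 0.
Forward elimination and back-substitution give M_0 = 0, M_1 = -789/256, M_2 = 309/64, M_3 = 153/128, M_4 = 0.

4.8281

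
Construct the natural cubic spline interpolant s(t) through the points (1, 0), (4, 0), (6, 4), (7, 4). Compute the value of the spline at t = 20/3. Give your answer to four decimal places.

Put M_i = s'' at the i-th knot. Here h = (3, 2, 1) and Δ = (0, 2, 0), so the interior equations h_(i-1)·M_(i-1) + 2(h_(i-1)+h_i)·M_i + h_i·M_(i+1) = 6(Δ_i − Δ_(i-1)) read
  3·M_0 + 10·M_1 + 2·M_2 = 6(Δ_1 - Δ_0) = 12
  2·M_1 + 6·M_2 + 1·M_3 = 6(Δ_2 - Δ_1) = -12
Natural end conditions: M_0 = M_3 = 0.
Solving the tridiagonal system: M_0 = 0, M_1 = 12/7, M_2 = -18/7, M_3 = 0.
On [6, 7], s(t) = 4 + 6/7·(t - 6) - 9/7·(t - 6)² + 3/7·(t - 6)³.
With (t - 6) = 2/3: s(20/3) = 260/63.

4.1270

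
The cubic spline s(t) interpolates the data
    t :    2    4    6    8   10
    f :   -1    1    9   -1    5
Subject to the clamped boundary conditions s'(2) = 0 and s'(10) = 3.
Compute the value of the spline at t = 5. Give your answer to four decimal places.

6.3393

Let M_i = s''(x_i). Step sizes h_i = 2, 2, 2, 2; slopes of the chords Δ_i = (y_(i+1) - y_i)/h_i = 1, 4, -5, 3.
  2·M_0 + 8·M_1 + 2·M_2 = 6(Δ_1 - Δ_0) = 18
  2·M_1 + 8·M_2 + 2·M_3 = 6(Δ_2 - Δ_1) = -54
  2·M_2 + 8·M_3 + 2·M_4 = 6(Δ_3 - Δ_2) = 48
Clamped end conditions give two more equations: 2h_0·M_0 + h_0·M_1 = 6(Δ_0 - s'(2)) = 6 and h_3·M_3 + 2h_3·M_4 = 6(s'(10) - Δ_3) = 0.
Hence M_0 = -15/14, M_1 = 36/7, M_2 = -21/2, M_3 = 69/7, M_4 = -69/14.
On [4, 6], s(t) = 1 + 57/14·(t - 4) + 18/7·(t - 4)² - 73/56·(t - 4)³.
With (t - 4) = 1: s(5) = 355/56.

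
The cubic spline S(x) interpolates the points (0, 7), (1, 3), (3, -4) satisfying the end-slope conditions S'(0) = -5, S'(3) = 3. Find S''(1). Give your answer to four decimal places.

-4.3333

Let σ_i = S''(x_i). Step sizes h_i = 1, 2; slopes of the chords Δ_i = (y_(i+1) - y_i)/h_i = -4, -7/2.
  1·σ_0 + 6·σ_1 + 2·σ_2 = 6(Δ_1 - Δ_0) = 3
Clamped end conditions give two more equations: 2h_0·σ_0 + h_0·σ_1 = 6(Δ_0 - S'(0)) = 6 and h_1·σ_1 + 2h_1·σ_2 = 6(S'(3) - Δ_1) = 39.
Solving the tridiagonal system: σ_0 = 31/6, σ_1 = -13/3, σ_2 = 143/12.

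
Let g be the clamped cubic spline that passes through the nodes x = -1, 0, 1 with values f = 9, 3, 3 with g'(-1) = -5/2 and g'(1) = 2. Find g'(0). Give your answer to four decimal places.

Put M_i = g'' at the i-th knot. Here h = (1, 1) and Δ = (-6, 0), so the interior equations h_(i-1)·M_(i-1) + 2(h_(i-1)+h_i)·M_i + h_i·M_(i+1) = 6(Δ_i − Δ_(i-1)) read
  1·M_0 + 4·M_1 + 1·M_2 = 6(Δ_1 - Δ_0) = 36
Clamped end conditions give two more equations: 2h_0·M_0 + h_0·M_1 = 6(Δ_0 - g'(-1)) = -21 and h_1·M_1 + 2h_1·M_2 = 6(g'(1) - Δ_1) = 12.
Forward elimination and back-substitution give M_0 = -69/4, M_1 = 27/2, M_2 = -3/4.
On [0, 1], g'(x) = b_1 + 2c_1·x + 3d_1·x² with b_1 = Δ_1 - h_1(2M_1 + M_2)/6 = -35/8, c_1 = M_1/2 = 27/4, d_1 = (M_2 - M_1)/(6h_1) = -19/8. So g'(0) = -35/8.

-4.3750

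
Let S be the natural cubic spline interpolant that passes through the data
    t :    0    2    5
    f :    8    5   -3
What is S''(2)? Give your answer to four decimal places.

-0.7000

Put M_i = S'' at the i-th knot. Here h = (2, 3) and Δ = (-3/2, -8/3), so the interior equations h_(i-1)·M_(i-1) + 2(h_(i-1)+h_i)·M_i + h_i·M_(i+1) = 6(Δ_i − Δ_(i-1)) read
  2·M_0 + 10·M_1 + 3·M_2 = 6(Δ_1 - Δ_0) = -7
Natural end conditions: M_0 = M_2 = 0.
Solving: M_0 = 0, M_1 = -7/10, M_2 = 0.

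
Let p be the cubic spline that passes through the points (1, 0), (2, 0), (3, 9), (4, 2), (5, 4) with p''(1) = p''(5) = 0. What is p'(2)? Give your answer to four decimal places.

7.4286

Put m_i = p'' at the i-th knot. Here h = (1, 1, 1, 1) and Δ = (0, 9, -7, 2), so the interior equations h_(i-1)·m_(i-1) + 2(h_(i-1)+h_i)·m_i + h_i·m_(i+1) = 6(Δ_i − Δ_(i-1)) read
  1·m_0 + 4·m_1 + 1·m_2 = 6(Δ_1 - Δ_0) = 54
  1·m_1 + 4·m_2 + 1·m_3 = 6(Δ_2 - Δ_1) = -96
  1·m_2 + 4·m_3 + 1·m_4 = 6(Δ_3 - Δ_2) = 54
Natural end conditions: m_0 = m_4 = 0.
Solving the tridiagonal system: m_0 = 0, m_1 = 156/7, m_2 = -246/7, m_3 = 156/7, m_4 = 0.
On [2, 3], p'(t) = b_1 + 2c_1·(t - 2) + 3d_1·(t - 2)² with b_1 = Δ_1 - h_1(2m_1 + m_2)/6 = 52/7, c_1 = m_1/2 = 78/7, d_1 = (m_2 - m_1)/(6h_1) = -67/7. So p'(2) = 52/7.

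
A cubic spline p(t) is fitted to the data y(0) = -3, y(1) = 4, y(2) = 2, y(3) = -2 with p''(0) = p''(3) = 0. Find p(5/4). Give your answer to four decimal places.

Write m_i for p''(x_i). With h_i = 1, 1, 1 and divided differences Δ_i = 7, -2, -4, the continuity of p' gives the tridiagonal system
  1·m_0 + 4·m_1 + 1·m_2 = 6(Δ_1 - Δ_0) = -54
  1·m_1 + 4·m_2 + 1·m_3 = 6(Δ_2 - Δ_1) = -12
Natural end conditions: m_0 = m_3 = 0.
Hence m_0 = 0, m_1 = -68/5, m_2 = 2/5, m_3 = 0.
On [1, 2], p(t) = 4 + 37/15·(t - 1) - 34/5·(t - 1)² + 7/3·(t - 1)³.
With (t - 1) = 1/4: p(5/4) = 1353/320.

4.2281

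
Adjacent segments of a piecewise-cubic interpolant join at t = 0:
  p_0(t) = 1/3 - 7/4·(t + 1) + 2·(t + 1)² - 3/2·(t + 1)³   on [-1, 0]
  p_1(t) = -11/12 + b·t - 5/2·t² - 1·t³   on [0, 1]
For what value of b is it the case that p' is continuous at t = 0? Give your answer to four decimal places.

p_0'(t) = -7/4 + 4·(t + 1) - 9/2·(t + 1)², so p_0'(0) = -9/4. On the right, p_1'(0) = b, so b = -9/4.

-2.2500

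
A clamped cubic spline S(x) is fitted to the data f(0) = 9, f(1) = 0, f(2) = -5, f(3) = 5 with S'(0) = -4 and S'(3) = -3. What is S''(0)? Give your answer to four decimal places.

Put M_i = S'' at the i-th knot. Here h = (1, 1, 1) and Δ = (-9, -5, 10), so the interior equations h_(i-1)·M_(i-1) + 2(h_(i-1)+h_i)·M_i + h_i·M_(i+1) = 6(Δ_i − Δ_(i-1)) read
  1·M_0 + 4·M_1 + 1·M_2 = 6(Δ_1 - Δ_0) = 24
  1·M_1 + 4·M_2 + 1·M_3 = 6(Δ_2 - Δ_1) = 90
Clamped end conditions give two more equations: 2h_0·M_0 + h_0·M_1 = 6(Δ_0 - S'(0)) = -30 and h_2·M_2 + 2h_2·M_3 = 6(S'(3) - Δ_2) = -78.
Solving: M_0 = -46/3, M_1 = 2/3, M_2 = 110/3, M_3 = -172/3.

-15.3333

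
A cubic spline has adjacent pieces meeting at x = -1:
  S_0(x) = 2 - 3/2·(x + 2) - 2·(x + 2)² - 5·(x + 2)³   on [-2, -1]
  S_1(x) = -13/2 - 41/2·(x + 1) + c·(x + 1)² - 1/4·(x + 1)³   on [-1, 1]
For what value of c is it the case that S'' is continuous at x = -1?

-17

S_0''(x) = -4 - 30·(x + 2), so S_0''(-1) = -34. On the right, S_1''(-1) = 2c, so c = -17.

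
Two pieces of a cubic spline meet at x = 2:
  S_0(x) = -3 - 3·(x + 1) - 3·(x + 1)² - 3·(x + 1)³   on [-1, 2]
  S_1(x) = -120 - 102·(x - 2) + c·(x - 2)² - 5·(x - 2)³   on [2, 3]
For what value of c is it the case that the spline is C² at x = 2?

S_0''(x) = -6 - 18·(x + 1), so S_0''(2) = -60. On the right, S_1''(2) = 2c, so c = -30.

-30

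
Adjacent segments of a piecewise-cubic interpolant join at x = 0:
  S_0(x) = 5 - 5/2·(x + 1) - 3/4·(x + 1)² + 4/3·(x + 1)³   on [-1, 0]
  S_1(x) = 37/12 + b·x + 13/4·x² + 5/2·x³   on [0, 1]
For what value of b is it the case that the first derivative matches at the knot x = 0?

0

S_0'(x) = -5/2 - 3/2·(x + 1) + 4·(x + 1)², so S_0'(0) = 0. On the right, S_1'(0) = b, so b = 0.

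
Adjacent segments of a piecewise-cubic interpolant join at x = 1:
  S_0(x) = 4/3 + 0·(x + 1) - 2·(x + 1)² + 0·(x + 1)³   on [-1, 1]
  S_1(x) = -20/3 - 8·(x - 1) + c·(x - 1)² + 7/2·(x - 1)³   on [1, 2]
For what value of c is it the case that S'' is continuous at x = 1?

S_0''(x) = -4 + 0·(x + 1), so S_0''(1) = -4. On the right, S_1''(1) = 2c, so c = -2.

-2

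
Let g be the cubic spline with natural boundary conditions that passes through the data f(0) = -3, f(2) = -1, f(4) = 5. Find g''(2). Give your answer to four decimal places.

Write M_i for g''(x_i). With h_i = 2, 2 and divided differences Δ_i = 1, 3, the continuity of g' gives the tridiagonal system
  2·M_0 + 8·M_1 + 2·M_2 = 6(Δ_1 - Δ_0) = 12
Natural end conditions: M_0 = M_2 = 0.
Solving: M_0 = 0, M_1 = 3/2, M_2 = 0.

1.5000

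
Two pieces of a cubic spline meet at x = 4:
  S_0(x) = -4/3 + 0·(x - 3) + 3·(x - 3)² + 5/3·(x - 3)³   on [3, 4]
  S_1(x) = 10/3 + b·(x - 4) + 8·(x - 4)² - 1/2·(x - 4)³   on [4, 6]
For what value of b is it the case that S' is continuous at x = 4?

11

S_0'(x) = 0 + 6·(x - 3) + 5·(x - 3)², so S_0'(4) = 11. On the right, S_1'(4) = b, so b = 11.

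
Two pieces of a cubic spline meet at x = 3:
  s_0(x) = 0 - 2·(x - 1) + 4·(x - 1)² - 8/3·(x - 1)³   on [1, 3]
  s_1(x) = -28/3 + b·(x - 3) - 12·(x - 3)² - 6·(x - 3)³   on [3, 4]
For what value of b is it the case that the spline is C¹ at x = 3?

s_0'(x) = -2 + 8·(x - 1) - 8·(x - 1)², so s_0'(3) = -18. On the right, s_1'(3) = b, so b = -18.

-18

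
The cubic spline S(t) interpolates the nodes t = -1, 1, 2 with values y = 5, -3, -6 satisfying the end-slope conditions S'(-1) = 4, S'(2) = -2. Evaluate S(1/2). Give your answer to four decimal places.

Write σ_i for S''(x_i). With h_i = 2, 1 and divided differences Δ_i = -4, -3, the continuity of S' gives the tridiagonal system
  2·σ_0 + 6·σ_1 + 1·σ_2 = 6(Δ_1 - Δ_0) = 6
Clamped end conditions give two more equations: 2h_0·σ_0 + h_0·σ_1 = 6(Δ_0 - S'(-1)) = -48 and h_1·σ_1 + 2h_1·σ_2 = 6(S'(2) - Δ_1) = 6.
Solving: σ_0 = -15, σ_1 = 6, σ_2 = 0.
On [-1, 1], S(t) = 5 + 4·(t + 1) - 15/2·(t + 1)² + 7/4·(t + 1)³.
With (t + 1) = 3/2: S(1/2) = 1/32.

0.0313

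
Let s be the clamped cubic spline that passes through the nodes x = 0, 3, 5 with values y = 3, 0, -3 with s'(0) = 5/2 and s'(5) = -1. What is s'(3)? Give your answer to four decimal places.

-2.1500

Let M_i = s''(x_i). Step sizes h_i = 3, 2; slopes of the chords Δ_i = (y_(i+1) - y_i)/h_i = -1, -3/2.
  3·M_0 + 10·M_1 + 2·M_2 = 6(Δ_1 - Δ_0) = -3
Clamped end conditions give two more equations: 2h_0·M_0 + h_0·M_1 = 6(Δ_0 - s'(0)) = -21 and h_1·M_1 + 2h_1·M_2 = 6(s'(5) - Δ_1) = 3.
Forward elimination and back-substitution give M_0 = -39/10, M_1 = 4/5, M_2 = 7/20.
On [3, 5], s'(x) = b_1 + 2c_1·(x - 3) + 3d_1·(x - 3)² with b_1 = Δ_1 - h_1(2M_1 + M_2)/6 = -43/20, c_1 = M_1/2 = 2/5, d_1 = (M_2 - M_1)/(6h_1) = -3/80. So s'(3) = -43/20.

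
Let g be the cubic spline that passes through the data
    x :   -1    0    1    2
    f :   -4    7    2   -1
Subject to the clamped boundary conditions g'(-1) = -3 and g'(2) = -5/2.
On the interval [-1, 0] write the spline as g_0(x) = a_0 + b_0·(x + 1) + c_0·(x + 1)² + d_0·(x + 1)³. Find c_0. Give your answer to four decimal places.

31.9667

Let M_i = g''(x_i). Step sizes h_i = 1, 1, 1; slopes of the chords Δ_i = (y_(i+1) - y_i)/h_i = 11, -5, -3.
  1·M_0 + 4·M_1 + 1·M_2 = 6(Δ_1 - Δ_0) = -96
  1·M_1 + 4·M_2 + 1·M_3 = 6(Δ_2 - Δ_1) = 12
Clamped end conditions give two more equations: 2h_0·M_0 + h_0·M_1 = 6(Δ_0 - g'(-1)) = 84 and h_2·M_2 + 2h_2·M_3 = 6(g'(2) - Δ_2) = 3.
Solving: M_0 = 959/15, M_1 = -658/15, M_2 = 233/15, M_3 = -94/15.
On [-1, 0], with g_0(x) = a_0 + b_0·(x + 1) + c_0·(x + 1)² + d_0·(x + 1)³: c_0 = M_0/2 = 959/30, d_0 = (M_1 - M_0)/(6h_0) = -539/30, b_0 = Δ_0 - h_0(2M_0 + M_1)/6 = -3.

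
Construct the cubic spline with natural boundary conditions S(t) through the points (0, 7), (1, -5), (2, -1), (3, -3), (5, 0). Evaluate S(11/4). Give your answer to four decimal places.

Write m_i for S''(x_i). With h_i = 1, 1, 1, 2 and divided differences Δ_i = -12, 4, -2, 3/2, the continuity of S' gives the tridiagonal system
  1·m_0 + 4·m_1 + 1·m_2 = 6(Δ_1 - Δ_0) = 96
  1·m_1 + 4·m_2 + 1·m_3 = 6(Δ_2 - Δ_1) = -36
  1·m_2 + 6·m_3 + 2·m_4 = 6(Δ_3 - Δ_2) = 21
Natural end conditions: m_0 = m_4 = 0.
Solving: m_0 = 0, m_1 = 2445/86, m_2 = -762/43, m_3 = 555/86, m_4 = 0.
On [2, 3], S(t) = -1 + 487/172·(t - 2) - 381/43·(t - 2)² + 693/172·(t - 2)³.
With (t - 2) = 3/4: S(11/4) = -23785/11008.

-2.1607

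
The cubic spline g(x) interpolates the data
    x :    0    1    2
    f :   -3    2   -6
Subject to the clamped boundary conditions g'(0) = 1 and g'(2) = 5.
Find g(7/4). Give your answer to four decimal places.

-5.6289

Put σ_i = g'' at the i-th knot. Here h = (1, 1) and Δ = (5, -8), so the interior equations h_(i-1)·σ_(i-1) + 2(h_(i-1)+h_i)·σ_i + h_i·σ_(i+1) = 6(Δ_i − Δ_(i-1)) read
  1·σ_0 + 4·σ_1 + 1·σ_2 = 6(Δ_1 - Δ_0) = -78
Clamped end conditions give two more equations: 2h_0·σ_0 + h_0·σ_1 = 6(Δ_0 - g'(0)) = 24 and h_1·σ_1 + 2h_1·σ_2 = 6(g'(2) - Δ_1) = 78.
Solving: σ_0 = 67/2, σ_1 = -43, σ_2 = 121/2.
On [1, 2], g(x) = 2 - 15/4·(x - 1) - 43/2·(x - 1)² + 69/4·(x - 1)³.
With (x - 1) = 3/4: g(7/4) = -1441/256.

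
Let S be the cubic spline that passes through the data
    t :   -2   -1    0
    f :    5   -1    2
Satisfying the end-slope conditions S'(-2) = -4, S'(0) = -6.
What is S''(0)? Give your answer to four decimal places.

Let M_i = S''(x_i). Step sizes h_i = 1, 1; slopes of the chords Δ_i = (y_(i+1) - y_i)/h_i = -6, 3.
  1·M_0 + 4·M_1 + 1·M_2 = 6(Δ_1 - Δ_0) = 54
Clamped end conditions give two more equations: 2h_0·M_0 + h_0·M_1 = 6(Δ_0 - S'(-2)) = -12 and h_1·M_1 + 2h_1·M_2 = 6(S'(0) - Δ_1) = -54.
Solving the tridiagonal system: M_0 = -41/2, M_1 = 29, M_2 = -83/2.

-41.5000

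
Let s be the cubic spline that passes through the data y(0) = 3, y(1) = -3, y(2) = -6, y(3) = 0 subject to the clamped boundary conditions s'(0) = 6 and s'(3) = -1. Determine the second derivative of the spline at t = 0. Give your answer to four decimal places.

With m_i denoting the second derivative at x_i, h_i = 1, 1, 1, and Δ_i = (y_(i+1) − y_i)/h_i = -6, -3, 6:
  1·m_0 + 4·m_1 + 1·m_2 = 6(Δ_1 - Δ_0) = 18
  1·m_1 + 4·m_2 + 1·m_3 = 6(Δ_2 - Δ_1) = 54
Clamped end conditions give two more equations: 2h_0·m_0 + h_0·m_1 = 6(Δ_0 - s'(0)) = -72 and h_2·m_2 + 2h_2·m_3 = 6(s'(3) - Δ_2) = -42.
Solving the tridiagonal system: m_0 = -616/15, m_1 = 152/15, m_2 = 278/15, m_3 = -454/15.

-41.0667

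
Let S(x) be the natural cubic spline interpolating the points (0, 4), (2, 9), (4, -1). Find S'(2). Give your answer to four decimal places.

With m_i denoting the second derivative at x_i, h_i = 2, 2, and Δ_i = (y_(i+1) − y_i)/h_i = 5/2, -5:
  2·m_0 + 8·m_1 + 2·m_2 = 6(Δ_1 - Δ_0) = -45
Natural end conditions: m_0 = m_2 = 0.
Solving: m_0 = 0, m_1 = -45/8, m_2 = 0.
On [2, 4], S'(x) = b_1 + 2c_1·(x - 2) + 3d_1·(x - 2)² with b_1 = Δ_1 - h_1(2m_1 + m_2)/6 = -5/4, c_1 = m_1/2 = -45/16, d_1 = (m_2 - m_1)/(6h_1) = 15/32. So S'(2) = -5/4.

-1.2500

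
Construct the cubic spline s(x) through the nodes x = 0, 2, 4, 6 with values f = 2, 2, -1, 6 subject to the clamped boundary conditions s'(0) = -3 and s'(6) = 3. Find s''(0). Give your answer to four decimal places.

With m_i denoting the second derivative at x_i, h_i = 2, 2, 2, and Δ_i = (y_(i+1) − y_i)/h_i = 0, -3/2, 7/2:
  2·m_0 + 8·m_1 + 2·m_2 = 6(Δ_1 - Δ_0) = -9
  2·m_1 + 8·m_2 + 2·m_3 = 6(Δ_2 - Δ_1) = 30
Clamped end conditions give two more equations: 2h_0·m_0 + h_0·m_1 = 6(Δ_0 - s'(0)) = 18 and h_2·m_2 + 2h_2·m_3 = 6(s'(6) - Δ_2) = -3.
Hence m_0 = 33/5, m_1 = -21/5, m_2 = 57/10, m_3 = -18/5.

6.6000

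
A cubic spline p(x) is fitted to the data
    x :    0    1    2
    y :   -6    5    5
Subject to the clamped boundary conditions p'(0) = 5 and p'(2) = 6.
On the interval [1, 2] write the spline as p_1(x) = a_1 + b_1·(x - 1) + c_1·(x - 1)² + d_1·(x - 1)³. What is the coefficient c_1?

-17

Put σ_i = p'' at the i-th knot. Here h = (1, 1) and Δ = (11, 0), so the interior equations h_(i-1)·σ_(i-1) + 2(h_(i-1)+h_i)·σ_i + h_i·σ_(i+1) = 6(Δ_i − Δ_(i-1)) read
  1·σ_0 + 4·σ_1 + 1·σ_2 = 6(Δ_1 - Δ_0) = -66
Clamped end conditions give two more equations: 2h_0·σ_0 + h_0·σ_1 = 6(Δ_0 - p'(0)) = 36 and h_1·σ_1 + 2h_1·σ_2 = 6(p'(2) - Δ_1) = 36.
Solving: σ_0 = 35, σ_1 = -34, σ_2 = 35.
On [1, 2], with p_1(x) = a_1 + b_1·(x - 1) + c_1·(x - 1)² + d_1·(x - 1)³: c_1 = σ_1/2 = -17, d_1 = (σ_2 - σ_1)/(6h_1) = 23/2, b_1 = Δ_1 - h_1(2σ_1 + σ_2)/6 = 11/2.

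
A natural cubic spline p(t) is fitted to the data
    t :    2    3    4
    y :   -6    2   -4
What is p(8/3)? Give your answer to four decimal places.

Let σ_i = p''(x_i). Step sizes h_i = 1, 1; slopes of the chords Δ_i = (y_(i+1) - y_i)/h_i = 8, -6.
  1·σ_0 + 4·σ_1 + 1·σ_2 = 6(Δ_1 - Δ_0) = -84
Natural end conditions: σ_0 = σ_2 = 0.
Solving the tridiagonal system: σ_0 = 0, σ_1 = -21, σ_2 = 0.
On [2, 3], p(t) = -6 + 23/2·(t - 2) + 0·(t - 2)² - 7/2·(t - 2)³.
With (t - 2) = 2/3: p(8/3) = 17/27.

0.6296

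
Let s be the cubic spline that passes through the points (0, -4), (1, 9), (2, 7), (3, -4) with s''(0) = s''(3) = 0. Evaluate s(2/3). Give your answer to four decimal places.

5.9259

Write M_i for s''(x_i). With h_i = 1, 1, 1 and divided differences Δ_i = 13, -2, -11, the continuity of s' gives the tridiagonal system
  1·M_0 + 4·M_1 + 1·M_2 = 6(Δ_1 - Δ_0) = -90
  1·M_1 + 4·M_2 + 1·M_3 = 6(Δ_2 - Δ_1) = -54
Natural end conditions: M_0 = M_3 = 0.
Solving: M_0 = 0, M_1 = -102/5, M_2 = -42/5, M_3 = 0.
On [0, 1], s(t) = -4 + 82/5·t + 0·t² - 17/5·t³.
With t = 2/3: s(2/3) = 160/27.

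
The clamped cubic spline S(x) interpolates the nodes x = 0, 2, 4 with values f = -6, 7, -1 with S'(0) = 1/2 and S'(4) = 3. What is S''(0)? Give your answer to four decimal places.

17.5000

Write M_i for S''(x_i). With h_i = 2, 2 and divided differences Δ_i = 13/2, -4, the continuity of S' gives the tridiagonal system
  2·M_0 + 8·M_1 + 2·M_2 = 6(Δ_1 - Δ_0) = -63
Clamped end conditions give two more equations: 2h_0·M_0 + h_0·M_1 = 6(Δ_0 - S'(0)) = 36 and h_1·M_1 + 2h_1·M_2 = 6(S'(4) - Δ_1) = 42.
Solving: M_0 = 35/2, M_1 = -17, M_2 = 19.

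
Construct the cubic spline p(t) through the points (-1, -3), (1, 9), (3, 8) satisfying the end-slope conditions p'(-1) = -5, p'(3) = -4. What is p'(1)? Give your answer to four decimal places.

6.3750

Put m_i = p'' at the i-th knot. Here h = (2, 2) and Δ = (6, -1/2), so the interior equations h_(i-1)·m_(i-1) + 2(h_(i-1)+h_i)·m_i + h_i·m_(i+1) = 6(Δ_i − Δ_(i-1)) read
  2·m_0 + 8·m_1 + 2·m_2 = 6(Δ_1 - Δ_0) = -39
Clamped end conditions give two more equations: 2h_0·m_0 + h_0·m_1 = 6(Δ_0 - p'(-1)) = 66 and h_1·m_1 + 2h_1·m_2 = 6(p'(3) - Δ_1) = -21.
Solving the tridiagonal system: m_0 = 173/8, m_1 = -41/4, m_2 = -1/8.
On [1, 3], p'(t) = b_1 + 2c_1·(t - 1) + 3d_1·(t - 1)² with b_1 = Δ_1 - h_1(2m_1 + m_2)/6 = 51/8, c_1 = m_1/2 = -41/8, d_1 = (m_2 - m_1)/(6h_1) = 27/32. So p'(1) = 51/8.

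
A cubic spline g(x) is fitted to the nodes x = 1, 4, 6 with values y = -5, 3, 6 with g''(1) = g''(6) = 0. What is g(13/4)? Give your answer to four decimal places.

Write σ_i for g''(x_i). With h_i = 3, 2 and divided differences Δ_i = 8/3, 3/2, the continuity of g' gives the tridiagonal system
  3·σ_0 + 10·σ_1 + 2·σ_2 = 6(Δ_1 - Δ_0) = -7
Natural end conditions: σ_0 = σ_2 = 0.
Hence σ_0 = 0, σ_1 = -7/10, σ_2 = 0.
On [1, 4], g(x) = -5 + 181/60·(x - 1) + 0·(x - 1)² - 7/180·(x - 1)³.
With (x - 1) = 9/4: g(13/4) = 1721/1280.

1.3445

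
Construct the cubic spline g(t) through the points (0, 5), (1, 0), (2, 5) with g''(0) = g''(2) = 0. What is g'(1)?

Write σ_i for g''(x_i). With h_i = 1, 1 and divided differences Δ_i = -5, 5, the continuity of g' gives the tridiagonal system
  1·σ_0 + 4·σ_1 + 1·σ_2 = 6(Δ_1 - Δ_0) = 60
Natural end conditions: σ_0 = σ_2 = 0.
Forward elimination and back-substitution give σ_0 = 0, σ_1 = 15, σ_2 = 0.
On [1, 2], g'(t) = b_1 + 2c_1·(t - 1) + 3d_1·(t - 1)² with b_1 = Δ_1 - h_1(2σ_1 + σ_2)/6 = 0, c_1 = σ_1/2 = 15/2, d_1 = (σ_2 - σ_1)/(6h_1) = -5/2. So g'(1) = 0.

0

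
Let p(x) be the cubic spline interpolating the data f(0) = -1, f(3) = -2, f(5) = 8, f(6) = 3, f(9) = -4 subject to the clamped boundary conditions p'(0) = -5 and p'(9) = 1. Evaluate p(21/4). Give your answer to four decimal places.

Put M_i = p'' at the i-th knot. Here h = (3, 2, 1, 3) and Δ = (-1/3, 5, -5, -7/3), so the interior equations h_(i-1)·M_(i-1) + 2(h_(i-1)+h_i)·M_i + h_i·M_(i+1) = 6(Δ_i − Δ_(i-1)) read
  3·M_0 + 10·M_1 + 2·M_2 = 6(Δ_1 - Δ_0) = 32
  2·M_1 + 6·M_2 + 1·M_3 = 6(Δ_2 - Δ_1) = -60
  1·M_2 + 8·M_3 + 3·M_4 = 6(Δ_3 - Δ_2) = 16
Clamped end conditions give two more equations: 2h_0·M_0 + h_0·M_1 = 6(Δ_0 - p'(0)) = 28 and h_3·M_3 + 2h_3·M_4 = 6(p'(9) - Δ_3) = 20.
Solving the tridiagonal system: M_0 = 24/11, M_1 = 164/33, M_2 = -400/33, M_3 = 92/33, M_4 = 64/33.
On [5, 6], p(x) = 8 - 47/33·(x - 5) - 200/33·(x - 5)² + 82/33·(x - 5)³.
With (x - 5) = 1/4: p(21/4) = 2571/352.

7.3040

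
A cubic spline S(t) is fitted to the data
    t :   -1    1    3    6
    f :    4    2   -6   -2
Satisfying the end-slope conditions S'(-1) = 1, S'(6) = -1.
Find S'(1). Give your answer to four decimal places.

With M_i denoting the second derivative at x_i, h_i = 2, 2, 3, and Δ_i = (y_(i+1) − y_i)/h_i = -1, -4, 4/3:
  2·M_0 + 8·M_1 + 2·M_2 = 6(Δ_1 - Δ_0) = -18
  2·M_1 + 10·M_2 + 3·M_3 = 6(Δ_2 - Δ_1) = 32
Clamped end conditions give two more equations: 2h_0·M_0 + h_0·M_1 = 6(Δ_0 - S'(-1)) = -12 and h_2·M_2 + 2h_2·M_3 = 6(S'(6) - Δ_2) = -14.
Solving the tridiagonal system: M_0 = -51/37, M_1 = -120/37, M_2 = 198/37, M_3 = -556/111.
On [1, 3], S'(t) = b_1 + 2c_1·(t - 1) + 3d_1·(t - 1)² with b_1 = Δ_1 - h_1(2M_1 + M_2)/6 = -134/37, c_1 = M_1/2 = -60/37, d_1 = (M_2 - M_1)/(6h_1) = 53/74. So S'(1) = -134/37.

-3.6216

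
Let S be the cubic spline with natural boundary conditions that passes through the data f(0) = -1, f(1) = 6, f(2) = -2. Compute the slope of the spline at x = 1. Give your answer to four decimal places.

Put σ_i = S'' at the i-th knot. Here h = (1, 1) and Δ = (7, -8), so the interior equations h_(i-1)·σ_(i-1) + 2(h_(i-1)+h_i)·σ_i + h_i·σ_(i+1) = 6(Δ_i − Δ_(i-1)) read
  1·σ_0 + 4·σ_1 + 1·σ_2 = 6(Δ_1 - Δ_0) = -90
Natural end conditions: σ_0 = σ_2 = 0.
Forward elimination and back-substitution give σ_0 = 0, σ_1 = -45/2, σ_2 = 0.
On [1, 2], S'(x) = b_1 + 2c_1·(x - 1) + 3d_1·(x - 1)² with b_1 = Δ_1 - h_1(2σ_1 + σ_2)/6 = -1/2, c_1 = σ_1/2 = -45/4, d_1 = (σ_2 - σ_1)/(6h_1) = 15/4. So S'(1) = -1/2.

-0.5000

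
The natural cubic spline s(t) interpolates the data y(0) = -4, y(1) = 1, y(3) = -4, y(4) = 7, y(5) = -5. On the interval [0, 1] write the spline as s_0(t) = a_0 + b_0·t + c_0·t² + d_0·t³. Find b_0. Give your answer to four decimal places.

Let M_i = s''(x_i). Step sizes h_i = 1, 2, 1, 1; slopes of the chords Δ_i = (y_(i+1) - y_i)/h_i = 5, -5/2, 11, -12.
  1·M_0 + 6·M_1 + 2·M_2 = 6(Δ_1 - Δ_0) = -45
  2·M_1 + 6·M_2 + 1·M_3 = 6(Δ_2 - Δ_1) = 81
  1·M_2 + 4·M_3 + 1·M_4 = 6(Δ_3 - Δ_2) = -138
Natural end conditions: M_0 = M_4 = 0.
Forward elimination and back-substitution give M_0 = 0, M_1 = -1959/122, M_2 = 1566/61, M_3 = -2496/61, M_4 = 0.
On [0, 1], with s_0(t) = a_0 + b_0·t + c_0·t² + d_0·t³: c_0 = M_0/2 = 0, d_0 = (M_1 - M_0)/(6h_0) = -653/244, b_0 = Δ_0 - h_0(2M_0 + M_1)/6 = 1873/244.

7.6762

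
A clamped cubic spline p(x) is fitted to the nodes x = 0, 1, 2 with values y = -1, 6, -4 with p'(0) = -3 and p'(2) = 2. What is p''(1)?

-56

With M_i denoting the second derivative at x_i, h_i = 1, 1, and Δ_i = (y_(i+1) − y_i)/h_i = 7, -10:
  1·M_0 + 4·M_1 + 1·M_2 = 6(Δ_1 - Δ_0) = -102
Clamped end conditions give two more equations: 2h_0·M_0 + h_0·M_1 = 6(Δ_0 - p'(0)) = 60 and h_1·M_1 + 2h_1·M_2 = 6(p'(2) - Δ_1) = 72.
Solving the tridiagonal system: M_0 = 58, M_1 = -56, M_2 = 64.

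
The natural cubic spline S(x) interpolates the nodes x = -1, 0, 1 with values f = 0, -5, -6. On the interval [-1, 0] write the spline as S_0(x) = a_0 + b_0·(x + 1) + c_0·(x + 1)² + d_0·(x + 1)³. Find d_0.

With σ_i denoting the second derivative at x_i, h_i = 1, 1, and Δ_i = (y_(i+1) − y_i)/h_i = -5, -1:
  1·σ_0 + 4·σ_1 + 1·σ_2 = 6(Δ_1 - Δ_0) = 24
Natural end conditions: σ_0 = σ_2 = 0.
Hence σ_0 = 0, σ_1 = 6, σ_2 = 0.
On [-1, 0], with S_0(x) = a_0 + b_0·(x + 1) + c_0·(x + 1)² + d_0·(x + 1)³: c_0 = σ_0/2 = 0, d_0 = (σ_1 - σ_0)/(6h_0) = 1, b_0 = Δ_0 - h_0(2σ_0 + σ_1)/6 = -6.

1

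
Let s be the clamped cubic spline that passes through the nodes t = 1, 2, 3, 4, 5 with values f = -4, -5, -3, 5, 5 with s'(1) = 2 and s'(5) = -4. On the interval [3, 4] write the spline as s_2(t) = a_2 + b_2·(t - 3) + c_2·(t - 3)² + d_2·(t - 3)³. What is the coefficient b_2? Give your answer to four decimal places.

Put σ_i = s'' at the i-th knot. Here h = (1, 1, 1, 1) and Δ = (-1, 2, 8, 0), so the interior equations h_(i-1)·σ_(i-1) + 2(h_(i-1)+h_i)·σ_i + h_i·σ_(i+1) = 6(Δ_i − Δ_(i-1)) read
  1·σ_0 + 4·σ_1 + 1·σ_2 = 6(Δ_1 - Δ_0) = 18
  1·σ_1 + 4·σ_2 + 1·σ_3 = 6(Δ_2 - Δ_1) = 36
  1·σ_2 + 4·σ_3 + 1·σ_4 = 6(Δ_3 - Δ_2) = -48
Clamped end conditions give two more equations: 2h_0·σ_0 + h_0·σ_1 = 6(Δ_0 - s'(1)) = -18 and h_3·σ_3 + 2h_3·σ_4 = 6(s'(5) - Δ_3) = -24.
Hence σ_0 = -45/4, σ_1 = 9/2, σ_2 = 45/4, σ_3 = -27/2, σ_4 = -21/4.
On [3, 4], with s_2(t) = a_2 + b_2·(t - 3) + c_2·(t - 3)² + d_2·(t - 3)³: c_2 = σ_2/2 = 45/8, d_2 = (σ_3 - σ_2)/(6h_2) = -33/8, b_2 = Δ_2 - h_2(2σ_2 + σ_3)/6 = 13/2.

6.5000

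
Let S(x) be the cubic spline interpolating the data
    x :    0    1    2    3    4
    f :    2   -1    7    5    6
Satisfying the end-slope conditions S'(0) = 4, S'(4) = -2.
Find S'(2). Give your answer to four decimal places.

Put m_i = S'' at the i-th knot. Here h = (1, 1, 1, 1) and Δ = (-3, 8, -2, 1), so the interior equations h_(i-1)·m_(i-1) + 2(h_(i-1)+h_i)·m_i + h_i·m_(i+1) = 6(Δ_i − Δ_(i-1)) read
  1·m_0 + 4·m_1 + 1·m_2 = 6(Δ_1 - Δ_0) = 66
  1·m_1 + 4·m_2 + 1·m_3 = 6(Δ_2 - Δ_1) = -60
  1·m_2 + 4·m_3 + 1·m_4 = 6(Δ_3 - Δ_2) = 18
Clamped end conditions give two more equations: 2h_0·m_0 + h_0·m_1 = 6(Δ_0 - S'(0)) = -42 and h_3·m_3 + 2h_3·m_4 = 6(S'(4) - Δ_3) = -18.
Solving: m_0 = -261/7, m_1 = 228/7, m_2 = -27, m_3 = 108/7, m_4 = -117/7.
On [2, 3], S'(x) = b_2 + 2c_2·(x - 2) + 3d_2·(x - 2)² with b_2 = Δ_2 - h_2(2m_2 + m_3)/6 = 31/7, c_2 = m_2/2 = -27/2, d_2 = (m_3 - m_2)/(6h_2) = 99/14. So S'(2) = 31/7.

4.4286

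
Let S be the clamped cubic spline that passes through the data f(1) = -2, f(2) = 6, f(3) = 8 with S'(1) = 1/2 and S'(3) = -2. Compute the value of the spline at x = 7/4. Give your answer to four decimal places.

3.6660

Let m_i = S''(x_i). Step sizes h_i = 1, 1; slopes of the chords Δ_i = (y_(i+1) - y_i)/h_i = 8, 2.
  1·m_0 + 4·m_1 + 1·m_2 = 6(Δ_1 - Δ_0) = -36
Clamped end conditions give two more equations: 2h_0·m_0 + h_0·m_1 = 6(Δ_0 - S'(1)) = 45 and h_1·m_1 + 2h_1·m_2 = 6(S'(3) - Δ_1) = -24.
Solving: m_0 = 121/4, m_1 = -31/2, m_2 = -17/4.
On [1, 2], S(x) = -2 + 1/2·(x - 1) + 121/8·(x - 1)² - 61/8·(x - 1)³.
With (x - 1) = 3/4: S(7/4) = 1877/512.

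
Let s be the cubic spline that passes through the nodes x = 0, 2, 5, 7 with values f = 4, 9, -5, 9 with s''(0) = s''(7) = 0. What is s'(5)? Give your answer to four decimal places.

0.9267

Put M_i = s'' at the i-th knot. Here h = (2, 3, 2) and Δ = (5/2, -14/3, 7), so the interior equations h_(i-1)·M_(i-1) + 2(h_(i-1)+h_i)·M_i + h_i·M_(i+1) = 6(Δ_i − Δ_(i-1)) read
  2·M_0 + 10·M_1 + 3·M_2 = 6(Δ_1 - Δ_0) = -43
  3·M_1 + 10·M_2 + 2·M_3 = 6(Δ_2 - Δ_1) = 70
Natural end conditions: M_0 = M_3 = 0.
Forward elimination and back-substitution give M_0 = 0, M_1 = -640/91, M_2 = 829/91, M_3 = 0.
On [5, 7], s'(x) = b_2 + 2c_2·(x - 5) + 3d_2·(x - 5)² with b_2 = Δ_2 - h_2(2M_2 + M_3)/6 = 253/273, c_2 = M_2/2 = 829/182, d_2 = (M_3 - M_2)/(6h_2) = -829/1092. So s'(5) = 253/273.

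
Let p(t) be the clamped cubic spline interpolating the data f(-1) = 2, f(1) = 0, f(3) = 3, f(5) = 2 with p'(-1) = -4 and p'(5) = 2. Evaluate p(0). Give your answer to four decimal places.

Put m_i = p'' at the i-th knot. Here h = (2, 2, 2) and Δ = (-1, 3/2, -1/2), so the interior equations h_(i-1)·m_(i-1) + 2(h_(i-1)+h_i)·m_i + h_i·m_(i+1) = 6(Δ_i − Δ_(i-1)) read
  2·m_0 + 8·m_1 + 2·m_2 = 6(Δ_1 - Δ_0) = 15
  2·m_1 + 8·m_2 + 2·m_3 = 6(Δ_2 - Δ_1) = -12
Clamped end conditions give two more equations: 2h_0·m_0 + h_0·m_1 = 6(Δ_0 - p'(-1)) = 18 and h_2·m_2 + 2h_2·m_3 = 6(p'(5) - Δ_2) = 15.
Forward elimination and back-substitution give m_0 = 18/5, m_1 = 9/5, m_2 = -33/10, m_3 = 27/5.
On [-1, 1], p(t) = 2 - 4·(t + 1) + 9/5·(t + 1)² - 3/20·(t + 1)³.
With (t + 1) = 1: p(0) = -7/20.

-0.3500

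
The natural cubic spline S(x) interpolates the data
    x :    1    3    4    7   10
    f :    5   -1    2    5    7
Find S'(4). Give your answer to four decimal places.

3.2451

Put M_i = S'' at the i-th knot. Here h = (2, 1, 3, 3) and Δ = (-3, 3, 1, 2/3), so the interior equations h_(i-1)·M_(i-1) + 2(h_(i-1)+h_i)·M_i + h_i·M_(i+1) = 6(Δ_i − Δ_(i-1)) read
  2·M_0 + 6·M_1 + 1·M_2 = 6(Δ_1 - Δ_0) = 36
  1·M_1 + 8·M_2 + 3·M_3 = 6(Δ_2 - Δ_1) = -12
  3·M_2 + 12·M_3 + 3·M_4 = 6(Δ_3 - Δ_2) = -2
Natural end conditions: M_0 = M_4 = 0.
Forward elimination and back-substitution give M_0 = 0, M_1 = 109/17, M_2 = -42/17, M_3 = 23/51, M_4 = 0.
On [4, 7], S'(x) = b_2 + 2c_2·(x - 4) + 3d_2·(x - 4)² with b_2 = Δ_2 - h_2(2M_2 + M_3)/6 = 331/102, c_2 = M_2/2 = -21/17, d_2 = (M_3 - M_2)/(6h_2) = 149/918. So S'(4) = 331/102.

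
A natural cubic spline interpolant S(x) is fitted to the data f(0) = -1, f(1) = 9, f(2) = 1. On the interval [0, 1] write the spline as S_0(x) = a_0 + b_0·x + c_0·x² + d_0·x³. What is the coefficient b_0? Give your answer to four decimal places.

Let M_i = S''(x_i). Step sizes h_i = 1, 1; slopes of the chords Δ_i = (y_(i+1) - y_i)/h_i = 10, -8.
  1·M_0 + 4·M_1 + 1·M_2 = 6(Δ_1 - Δ_0) = -108
Natural end conditions: M_0 = M_2 = 0.
Forward elimination and back-substitution give M_0 = 0, M_1 = -27, M_2 = 0.
On [0, 1], with S_0(x) = a_0 + b_0·x + c_0·x² + d_0·x³: c_0 = M_0/2 = 0, d_0 = (M_1 - M_0)/(6h_0) = -9/2, b_0 = Δ_0 - h_0(2M_0 + M_1)/6 = 29/2.

14.5000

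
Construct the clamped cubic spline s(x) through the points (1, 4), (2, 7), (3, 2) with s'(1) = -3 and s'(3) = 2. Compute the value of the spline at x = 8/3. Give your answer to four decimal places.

Put m_i = s'' at the i-th knot. Here h = (1, 1) and Δ = (3, -5), so the interior equations h_(i-1)·m_(i-1) + 2(h_(i-1)+h_i)·m_i + h_i·m_(i+1) = 6(Δ_i − Δ_(i-1)) read
  1·m_0 + 4·m_1 + 1·m_2 = 6(Δ_1 - Δ_0) = -48
Clamped end conditions give two more equations: 2h_0·m_0 + h_0·m_1 = 6(Δ_0 - s'(1)) = 36 and h_1·m_1 + 2h_1·m_2 = 6(s'(3) - Δ_1) = 42.
Forward elimination and back-substitution give m_0 = 65/2, m_1 = -29, m_2 = 71/2.
On [2, 3], s(x) = 7 - 5/4·(x - 2) - 29/2·(x - 2)² + 43/4·(x - 2)³.
With (x - 2) = 2/3: s(8/3) = 157/54.

2.9074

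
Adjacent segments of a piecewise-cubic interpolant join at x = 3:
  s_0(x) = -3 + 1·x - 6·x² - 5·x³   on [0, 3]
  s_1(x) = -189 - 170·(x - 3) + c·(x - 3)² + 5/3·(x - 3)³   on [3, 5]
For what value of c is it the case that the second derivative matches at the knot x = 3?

s_0''(x) = -12 - 30·x, so s_0''(3) = -102. On the right, s_1''(3) = 2c, so c = -51.

-51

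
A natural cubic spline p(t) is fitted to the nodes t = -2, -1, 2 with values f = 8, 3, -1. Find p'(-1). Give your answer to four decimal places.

Write M_i for p''(x_i). With h_i = 1, 3 and divided differences Δ_i = -5, -4/3, the continuity of p' gives the tridiagonal system
  1·M_0 + 8·M_1 + 3·M_2 = 6(Δ_1 - Δ_0) = 22
Natural end conditions: M_0 = M_2 = 0.
Hence M_0 = 0, M_1 = 11/4, M_2 = 0.
On [-1, 2], p'(t) = b_1 + 2c_1·(t + 1) + 3d_1·(t + 1)² with b_1 = Δ_1 - h_1(2M_1 + M_2)/6 = -49/12, c_1 = M_1/2 = 11/8, d_1 = (M_2 - M_1)/(6h_1) = -11/72. So p'(-1) = -49/12.

-4.0833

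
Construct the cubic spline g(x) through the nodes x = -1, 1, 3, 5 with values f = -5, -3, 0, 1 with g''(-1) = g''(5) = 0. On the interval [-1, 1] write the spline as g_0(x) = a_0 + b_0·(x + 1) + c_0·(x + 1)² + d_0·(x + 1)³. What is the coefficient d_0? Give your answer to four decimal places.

0.0500

Write M_i for g''(x_i). With h_i = 2, 2, 2 and divided differences Δ_i = 1, 3/2, 1/2, the continuity of g' gives the tridiagonal system
  2·M_0 + 8·M_1 + 2·M_2 = 6(Δ_1 - Δ_0) = 3
  2·M_1 + 8·M_2 + 2·M_3 = 6(Δ_2 - Δ_1) = -6
Natural end conditions: M_0 = M_3 = 0.
Forward elimination and back-substitution give M_0 = 0, M_1 = 3/5, M_2 = -9/10, M_3 = 0.
On [-1, 1], with g_0(x) = a_0 + b_0·(x + 1) + c_0·(x + 1)² + d_0·(x + 1)³: c_0 = M_0/2 = 0, d_0 = (M_1 - M_0)/(6h_0) = 1/20, b_0 = Δ_0 - h_0(2M_0 + M_1)/6 = 4/5.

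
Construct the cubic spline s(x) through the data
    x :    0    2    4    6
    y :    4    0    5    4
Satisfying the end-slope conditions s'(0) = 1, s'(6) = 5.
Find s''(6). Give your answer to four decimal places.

With m_i denoting the second derivative at x_i, h_i = 2, 2, 2, and Δ_i = (y_(i+1) − y_i)/h_i = -2, 5/2, -1/2:
  2·m_0 + 8·m_1 + 2·m_2 = 6(Δ_1 - Δ_0) = 27
  2·m_1 + 8·m_2 + 2·m_3 = 6(Δ_2 - Δ_1) = -18
Clamped end conditions give two more equations: 2h_0·m_0 + h_0·m_1 = 6(Δ_0 - s'(0)) = -18 and h_2·m_2 + 2h_2·m_3 = 6(s'(6) - Δ_2) = 33.
Solving the tridiagonal system: m_0 = -121/15, m_1 = 107/15, m_2 = -209/30, m_3 = 176/15.

11.7333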